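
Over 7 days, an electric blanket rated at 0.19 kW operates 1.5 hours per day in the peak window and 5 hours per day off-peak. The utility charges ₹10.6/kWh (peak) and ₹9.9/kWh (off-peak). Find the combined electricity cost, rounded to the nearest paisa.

Peak energy = 0.19 kW × 1.5 h × 7 = 1.995 kWh
Off-peak energy = 0.19 kW × 5 h × 7 = 6.65 kWh
Cost = 1.995 × ₹10.6 + 6.65 × ₹9.9 = ₹21.147 + ₹65.835 = ₹86.98

₹86.98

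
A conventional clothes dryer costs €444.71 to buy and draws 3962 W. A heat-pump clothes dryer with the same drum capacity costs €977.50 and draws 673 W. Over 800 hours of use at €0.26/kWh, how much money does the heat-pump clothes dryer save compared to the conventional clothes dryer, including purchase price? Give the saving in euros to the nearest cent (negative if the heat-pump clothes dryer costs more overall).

€151.32

conventional clothes dryer: €444.71 + (3962/1000) kW × 800 h × €0.26 = €444.71 + €824.096 = €1268.806
heat-pump clothes dryer: €977.50 + (673/1000) kW × 800 h × €0.26 = €977.50 + €139.984 = €1117.484
Saving = €1268.806 − €1117.484 = €151.322 → €151.32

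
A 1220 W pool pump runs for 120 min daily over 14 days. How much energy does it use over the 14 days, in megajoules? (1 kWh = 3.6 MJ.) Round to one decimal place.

123.0 MJ

Runtime = 120 min × 14 = 1680 min = 28 h
Energy = 1.22 kW × 28 h = 34.16 kWh
= 34.16 × 3.6 MJ = 123.0 MJ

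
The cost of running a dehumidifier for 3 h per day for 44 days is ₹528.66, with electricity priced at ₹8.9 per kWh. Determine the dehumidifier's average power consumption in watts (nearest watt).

Energy = ₹528.66 ÷ ₹8.9/kWh = 59.4 kWh
Runtime = 3 h/day × 44 days = 132 h
Power = 59.4 kWh ÷ 132 h = 0.45 kW = 450 W

450 W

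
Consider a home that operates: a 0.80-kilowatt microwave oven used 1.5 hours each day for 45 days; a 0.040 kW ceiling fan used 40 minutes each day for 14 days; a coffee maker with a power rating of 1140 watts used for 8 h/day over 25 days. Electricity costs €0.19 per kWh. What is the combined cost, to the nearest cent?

€53.65

microwave oven: Runtime = 1.5 h/day × 45 days = 67.5 h
microwave oven: 0.8 kW × 67.5 h = 54 kWh
ceiling fan: Runtime = 40 min × 14 = 560 min = 9.333333… h
ceiling fan: 0.04 kW × 9.333333… h = 0.373333… kWh
coffee maker: Runtime = 8 h/day × 25 days = 200 h
coffee maker: 1.14 kW × 200 h = 228 kWh
Total energy = 282.373333… kWh
Cost = 282.373333… × €0.19 = €53.65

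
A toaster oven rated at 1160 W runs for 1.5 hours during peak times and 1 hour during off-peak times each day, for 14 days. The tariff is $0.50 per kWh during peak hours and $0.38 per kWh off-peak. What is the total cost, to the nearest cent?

Peak energy = 1.16 kW × 1.5 h × 14 = 24.36 kWh
Off-peak energy = 1.16 kW × 1 h × 14 = 16.24 kWh
Cost = 24.36 × $0.50 + 16.24 × $0.38 = $12.18 + $6.1712 = $18.35

$18.35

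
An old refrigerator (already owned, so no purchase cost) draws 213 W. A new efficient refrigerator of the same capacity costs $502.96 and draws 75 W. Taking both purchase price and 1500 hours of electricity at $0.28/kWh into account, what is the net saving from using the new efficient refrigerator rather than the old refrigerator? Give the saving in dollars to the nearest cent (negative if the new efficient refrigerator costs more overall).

old refrigerator: $0.00 + (213/1000) kW × 1500 h × $0.28 = $0.00 + $89.46 = $89.46
new efficient refrigerator: $502.96 + (75/1000) kW × 1500 h × $0.28 = $502.96 + $31.5 = $534.46
Saving = $89.46 − $534.46 = −$445

-$445.00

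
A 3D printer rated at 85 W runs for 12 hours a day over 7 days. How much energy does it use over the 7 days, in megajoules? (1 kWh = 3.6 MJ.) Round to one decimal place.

Runtime = 12 h/day × 7 days = 84 h
Energy = 0.085 kW × 84 h = 7.14 kWh
= 7.14 × 3.6 MJ = 25.7 MJ

25.7 MJ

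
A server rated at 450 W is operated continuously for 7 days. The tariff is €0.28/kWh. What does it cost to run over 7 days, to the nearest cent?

Runtime = 24 h × 7 = 168 h
Energy = 0.45 kW × 168 h = 75.6 kWh
Cost = 75.6 kWh × €0.28/kWh = €21.17

€21.17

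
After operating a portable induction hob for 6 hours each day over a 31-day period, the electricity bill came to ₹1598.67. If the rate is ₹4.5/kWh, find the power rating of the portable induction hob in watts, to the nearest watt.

Energy = ₹1598.67 ÷ ₹4.5/kWh = 355.26 kWh
Runtime = 6 h/day × 31 days = 186 h
Power = 355.26 kWh ÷ 186 h = 1.91 kW = 1910 W

1910 W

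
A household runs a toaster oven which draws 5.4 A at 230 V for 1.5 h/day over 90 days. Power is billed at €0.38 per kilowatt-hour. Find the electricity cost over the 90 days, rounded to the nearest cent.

€63.71

Power = 5.4 A × 230 V = 1242 W = 1.242 kW
Runtime = 1.5 h/day × 90 days = 135 h
Energy = 1.242 kW × 135 h = 167.67 kWh
Cost = 167.67 kWh × €0.38/kWh = €63.71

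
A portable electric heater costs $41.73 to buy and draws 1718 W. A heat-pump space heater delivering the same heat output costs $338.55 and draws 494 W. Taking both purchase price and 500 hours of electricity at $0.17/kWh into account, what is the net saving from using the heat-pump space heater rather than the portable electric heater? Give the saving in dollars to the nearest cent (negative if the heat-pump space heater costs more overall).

-$192.78

portable electric heater: $41.73 + (1718/1000) kW × 500 h × $0.17 = $41.73 + $146.03 = $187.76
heat-pump space heater: $338.55 + (494/1000) kW × 500 h × $0.17 = $338.55 + $41.99 = $380.54
Saving = $187.76 − $380.54 = −$192.78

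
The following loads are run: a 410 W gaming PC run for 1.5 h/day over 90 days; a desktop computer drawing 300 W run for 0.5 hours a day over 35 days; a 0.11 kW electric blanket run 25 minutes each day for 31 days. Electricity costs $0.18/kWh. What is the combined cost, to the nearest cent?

$11.16

gaming PC: Runtime = 1.5 h/day × 90 days = 135 h
gaming PC: 0.41 kW × 135 h = 55.35 kWh
desktop computer: Runtime = 0.5 h/day × 35 days = 17.5 h
desktop computer: 0.3 kW × 17.5 h = 5.25 kWh
electric blanket: Runtime = 25 min × 31 = 775 min = 12.916666… h
electric blanket: 0.11 kW × 12.916666… h = 1.420833… kWh
Total energy = 62.020833… kWh
Cost = 62.020833… × $0.18 = $11.16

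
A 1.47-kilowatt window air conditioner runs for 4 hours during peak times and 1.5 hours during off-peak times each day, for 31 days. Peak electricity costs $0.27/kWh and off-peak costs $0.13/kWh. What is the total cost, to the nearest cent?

$58.10

Peak energy = 1.47 kW × 4 h × 31 = 182.28 kWh
Off-peak energy = 1.47 kW × 1.5 h × 31 = 68.355 kWh
Cost = 182.28 × $0.27 + 68.355 × $0.13 = $49.2156 + $8.88615 = $58.10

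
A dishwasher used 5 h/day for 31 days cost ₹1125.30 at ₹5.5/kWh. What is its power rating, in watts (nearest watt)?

Energy = ₹1125.30 ÷ ₹5.5/kWh = 204.6 kWh
Runtime = 5 h/day × 31 days = 155 h
Power = 204.6 kWh ÷ 155 h = 1.32 kW = 1320 W

1320 W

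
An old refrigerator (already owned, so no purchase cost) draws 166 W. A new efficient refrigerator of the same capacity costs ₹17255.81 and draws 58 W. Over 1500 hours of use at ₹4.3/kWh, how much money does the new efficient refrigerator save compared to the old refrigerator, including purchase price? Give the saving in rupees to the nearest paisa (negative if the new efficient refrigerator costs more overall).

-₹16559.21

old refrigerator: ₹0.00 + (166/1000) kW × 1500 h × ₹4.3 = ₹0.00 + ₹1070.7 = ₹1070.7
new efficient refrigerator: ₹17255.81 + (58/1000) kW × 1500 h × ₹4.3 = ₹17255.81 + ₹374.1 = ₹17629.91
Saving = ₹1070.7 − ₹17629.91 = −₹16559.21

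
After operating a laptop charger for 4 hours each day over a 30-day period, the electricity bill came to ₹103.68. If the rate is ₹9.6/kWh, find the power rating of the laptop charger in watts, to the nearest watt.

Energy = ₹103.68 ÷ ₹9.6/kWh = 10.8 kWh
Runtime = 4 h/day × 30 days = 120 h
Power = 10.8 kWh ÷ 120 h = 0.09 kW = 90 W

90 W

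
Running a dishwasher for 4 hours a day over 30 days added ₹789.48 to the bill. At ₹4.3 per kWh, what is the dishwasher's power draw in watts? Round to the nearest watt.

Energy = ₹789.48 ÷ ₹4.3/kWh = 183.6 kWh
Runtime = 4 h/day × 30 days = 120 h
Power = 183.6 kWh ÷ 120 h = 1.53 kW = 1530 W

1530 W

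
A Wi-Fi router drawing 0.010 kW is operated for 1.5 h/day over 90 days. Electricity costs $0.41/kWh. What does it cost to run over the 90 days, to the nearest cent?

$0.55

Runtime = 1.5 h/day × 90 days = 135 h
Energy = 0.01 kW × 135 h = 1.35 kWh
Cost = 1.35 kWh × $0.41/kWh = $0.55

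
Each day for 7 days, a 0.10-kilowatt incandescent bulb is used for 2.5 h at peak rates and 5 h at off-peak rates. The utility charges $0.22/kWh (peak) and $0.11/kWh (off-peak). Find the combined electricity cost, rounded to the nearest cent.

Peak energy = 0.1 kW × 2.5 h × 7 = 1.75 kWh
Off-peak energy = 0.1 kW × 5 h × 7 = 3.5 kWh
Cost = 1.75 × $0.22 + 3.5 × $0.11 = $0.385 + $0.385 = $0.77

$0.77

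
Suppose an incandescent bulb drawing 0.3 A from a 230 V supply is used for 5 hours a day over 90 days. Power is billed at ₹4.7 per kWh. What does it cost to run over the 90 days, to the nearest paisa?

Power = 0.3 A × 230 V = 69 W = 0.069 kW
Runtime = 5 h/day × 90 days = 450 h
Energy = 0.069 kW × 450 h = 31.05 kWh
Cost = 31.05 kWh × ₹4.7/kWh = ₹145.94

₹145.94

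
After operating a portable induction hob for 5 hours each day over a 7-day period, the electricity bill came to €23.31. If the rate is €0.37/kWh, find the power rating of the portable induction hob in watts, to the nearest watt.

Energy = €23.31 ÷ €0.37/kWh = 63 kWh
Runtime = 5 h/day × 7 days = 35 h
Power = 63 kWh ÷ 35 h = 1.8 kW = 1800 W

1800 W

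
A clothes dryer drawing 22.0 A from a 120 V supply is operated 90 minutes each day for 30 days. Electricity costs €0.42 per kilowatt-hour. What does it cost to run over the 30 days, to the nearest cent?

€49.90

Power = 22.0 A × 120 V = 2640 W = 2.64 kW
Runtime = 90 min × 30 = 2700 min = 45 h
Energy = 2.64 kW × 45 h = 118.8 kWh
Cost = 118.8 kWh × €0.42/kWh = €49.90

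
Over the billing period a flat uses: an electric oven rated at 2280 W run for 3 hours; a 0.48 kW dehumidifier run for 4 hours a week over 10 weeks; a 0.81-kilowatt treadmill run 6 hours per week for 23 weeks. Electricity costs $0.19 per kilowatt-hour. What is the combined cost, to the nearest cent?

electric oven: 2.28 kW × 3 h = 6.84 kWh
dehumidifier: Runtime = 4 h/week × 10 weeks = 40 h
dehumidifier: 0.48 kW × 40 h = 19.2 kWh
treadmill: Runtime = 6 h/week × 23 weeks = 138 h
treadmill: 0.81 kW × 138 h = 111.78 kWh
Total energy = 137.82 kWh
Cost = 137.82 × $0.19 = $26.19

$26.19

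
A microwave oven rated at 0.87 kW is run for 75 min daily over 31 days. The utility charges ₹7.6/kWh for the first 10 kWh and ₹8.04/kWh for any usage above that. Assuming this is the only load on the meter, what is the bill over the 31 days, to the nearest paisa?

Runtime = 75 min × 31 = 2325 min = 38.75 h
Energy = 0.87 kW × 38.75 h = 33.7125 kWh
Tier 1 (0–10 kWh): 10 × ₹7.6 = ₹76
Above 10 kWh: 23.7125 × ₹8.04 = ₹190.6485
Bill = ₹266.65

₹266.65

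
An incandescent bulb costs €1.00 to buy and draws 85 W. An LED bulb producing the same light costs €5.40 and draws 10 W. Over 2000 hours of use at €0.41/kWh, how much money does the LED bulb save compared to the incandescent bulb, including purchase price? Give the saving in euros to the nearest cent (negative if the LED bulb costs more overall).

incandescent bulb: €1.00 + (85/1000) kW × 2000 h × €0.41 = €1.00 + €69.7 = €70.7
LED bulb: €5.40 + (10/1000) kW × 2000 h × €0.41 = €5.40 + €8.2 = €13.6
Saving = €70.7 − €13.6 = €57.1

€57.10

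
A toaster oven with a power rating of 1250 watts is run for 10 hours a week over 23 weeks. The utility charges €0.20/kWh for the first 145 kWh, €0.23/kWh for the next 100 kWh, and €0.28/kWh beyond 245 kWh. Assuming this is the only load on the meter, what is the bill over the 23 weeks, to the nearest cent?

€63.90

Runtime = 10 h/week × 23 weeks = 230 h
Energy = 1.25 kW × 230 h = 287.5 kWh
Tier 1 (0–145 kWh): 145 × €0.20 = €29
Tier 2 (145–245 kWh): 100 × €0.23 = €23
Above 245 kWh: 42.5 × €0.28 = €11.9
Bill = €63.90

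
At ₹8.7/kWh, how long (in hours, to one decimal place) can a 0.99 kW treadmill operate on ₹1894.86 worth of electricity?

220.0 h

Energy available = ₹1894.86 ÷ ₹8.7/kWh = 217.8 kWh
Hours = 217.8 kWh ÷ 0.99 kW = 220.0 h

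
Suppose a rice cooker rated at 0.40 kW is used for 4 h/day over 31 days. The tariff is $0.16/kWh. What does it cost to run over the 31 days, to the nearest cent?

$7.94

Runtime = 4 h/day × 31 days = 124 h
Energy = 0.4 kW × 124 h = 49.6 kWh
Cost = 49.6 kWh × $0.16/kWh = $7.94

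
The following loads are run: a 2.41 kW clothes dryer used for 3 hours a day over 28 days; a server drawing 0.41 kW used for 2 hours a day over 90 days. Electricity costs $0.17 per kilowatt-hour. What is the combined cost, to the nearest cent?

$46.96

clothes dryer: Runtime = 3 h/day × 28 days = 84 h
clothes dryer: 2.41 kW × 84 h = 202.44 kWh
server: Runtime = 2 h/day × 90 days = 180 h
server: 0.41 kW × 180 h = 73.8 kWh
Total energy = 276.24 kWh
Cost = 276.24 × $0.17 = $46.96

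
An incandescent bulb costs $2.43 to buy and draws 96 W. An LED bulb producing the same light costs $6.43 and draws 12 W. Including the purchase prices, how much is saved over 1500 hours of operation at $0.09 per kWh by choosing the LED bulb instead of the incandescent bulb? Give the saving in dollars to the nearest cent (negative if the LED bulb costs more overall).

$7.34

incandescent bulb: $2.43 + (96/1000) kW × 1500 h × $0.09 = $2.43 + $12.96 = $15.39
LED bulb: $6.43 + (12/1000) kW × 1500 h × $0.09 = $6.43 + $1.62 = $8.05
Saving = $15.39 − $8.05 = $7.34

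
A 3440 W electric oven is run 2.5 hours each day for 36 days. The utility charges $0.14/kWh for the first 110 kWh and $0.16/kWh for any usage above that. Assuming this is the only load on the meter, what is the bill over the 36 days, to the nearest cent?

Runtime = 2.5 h/day × 36 days = 90 h
Energy = 3.44 kW × 90 h = 309.6 kWh
Tier 1 (0–110 kWh): 110 × $0.14 = $15.4
Above 110 kWh: 199.6 × $0.16 = $31.936
Bill = $47.34

$47.34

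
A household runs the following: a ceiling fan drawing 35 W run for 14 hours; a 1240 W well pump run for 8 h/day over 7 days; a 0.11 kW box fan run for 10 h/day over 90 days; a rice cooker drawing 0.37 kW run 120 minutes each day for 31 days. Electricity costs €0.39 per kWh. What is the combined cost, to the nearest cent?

€74.83

ceiling fan: 0.035 kW × 14 h = 0.49 kWh
well pump: Runtime = 8 h/day × 7 days = 56 h
well pump: 1.24 kW × 56 h = 69.44 kWh
box fan: Runtime = 10 h/day × 90 days = 900 h
box fan: 0.11 kW × 900 h = 99 kWh
rice cooker: Runtime = 120 min × 31 = 3720 min = 62 h
rice cooker: 0.37 kW × 62 h = 22.94 kWh
Total energy = 191.87 kWh
Cost = 191.87 × €0.39 = €74.83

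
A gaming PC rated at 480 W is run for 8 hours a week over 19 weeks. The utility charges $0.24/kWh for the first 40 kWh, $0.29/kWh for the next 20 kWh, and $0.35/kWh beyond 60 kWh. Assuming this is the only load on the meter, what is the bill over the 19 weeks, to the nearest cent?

Runtime = 8 h/week × 19 weeks = 152 h
Energy = 0.48 kW × 152 h = 72.96 kWh
Tier 1 (0–40 kWh): 40 × $0.24 = $9.6
Tier 2 (40–60 kWh): 20 × $0.29 = $5.8
Above 60 kWh: 12.96 × $0.35 = $4.536
Bill = $19.94

$19.94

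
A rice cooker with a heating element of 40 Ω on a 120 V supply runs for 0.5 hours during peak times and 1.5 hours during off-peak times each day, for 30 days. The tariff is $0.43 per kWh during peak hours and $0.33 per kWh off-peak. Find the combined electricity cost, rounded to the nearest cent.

Power = V²/R = 120²/40 = 360 W = 0.36 kW
Peak energy = 0.36 kW × 0.5 h × 30 = 5.4 kWh
Off-peak energy = 0.36 kW × 1.5 h × 30 = 16.2 kWh
Cost = 5.4 × $0.43 + 16.2 × $0.33 = $2.322 + $5.346 = $7.67

$7.67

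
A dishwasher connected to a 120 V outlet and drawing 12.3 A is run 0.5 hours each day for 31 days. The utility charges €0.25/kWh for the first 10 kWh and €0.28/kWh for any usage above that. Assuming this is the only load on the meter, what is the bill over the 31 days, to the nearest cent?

€6.11

Power = 12.3 A × 120 V = 1476 W = 1.476 kW
Runtime = 0.5 h/day × 31 days = 15.5 h
Energy = 1.476 kW × 15.5 h = 22.878 kWh
Tier 1 (0–10 kWh): 10 × €0.25 = €2.5
Above 10 kWh: 12.878 × €0.28 = €3.60584
Bill = €6.11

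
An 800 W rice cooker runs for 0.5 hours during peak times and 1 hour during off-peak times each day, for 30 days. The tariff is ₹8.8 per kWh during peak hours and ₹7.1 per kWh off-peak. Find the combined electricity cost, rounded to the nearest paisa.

₹276.00

Peak energy = 0.8 kW × 0.5 h × 30 = 12 kWh
Off-peak energy = 0.8 kW × 1 h × 30 = 24 kWh
Cost = 12 × ₹8.8 + 24 × ₹7.1 = ₹105.6 + ₹170.4 = ₹276.00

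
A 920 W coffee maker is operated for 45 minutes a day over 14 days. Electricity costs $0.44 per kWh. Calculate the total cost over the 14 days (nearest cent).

Runtime = 45 min × 14 = 630 min = 10.5 h
Energy = 0.92 kW × 10.5 h = 9.66 kWh
Cost = 9.66 kWh × $0.44/kWh = $4.25

$4.25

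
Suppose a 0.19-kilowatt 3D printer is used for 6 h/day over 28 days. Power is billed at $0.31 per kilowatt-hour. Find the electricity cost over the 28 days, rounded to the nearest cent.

Runtime = 6 h/day × 28 days = 168 h
Energy = 0.19 kW × 168 h = 31.92 kWh
Cost = 31.92 kWh × $0.31/kWh = $9.90

$9.90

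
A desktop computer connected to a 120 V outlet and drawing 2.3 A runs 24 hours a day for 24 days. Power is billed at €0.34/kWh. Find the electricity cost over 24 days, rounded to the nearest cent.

€54.05

Power = 2.3 A × 120 V = 276 W = 0.276 kW
Runtime = 24 h × 24 = 576 h
Energy = 0.276 kW × 576 h = 158.976 kWh
Cost = 158.976 kWh × €0.34/kWh = €54.05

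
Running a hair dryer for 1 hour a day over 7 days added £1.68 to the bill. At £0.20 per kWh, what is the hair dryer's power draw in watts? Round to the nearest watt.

Energy = £1.68 ÷ £0.20/kWh = 8.4 kWh
Runtime = 1 h/day × 7 days = 7 h
Power = 8.4 kWh ÷ 7 h = 1.2 kW = 1200 W

1200 W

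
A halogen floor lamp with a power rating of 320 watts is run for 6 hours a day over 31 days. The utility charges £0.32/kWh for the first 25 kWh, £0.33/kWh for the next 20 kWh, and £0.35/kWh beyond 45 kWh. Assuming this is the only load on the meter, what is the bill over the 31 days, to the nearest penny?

Runtime = 6 h/day × 31 days = 186 h
Energy = 0.32 kW × 186 h = 59.52 kWh
Tier 1 (0–25 kWh): 25 × £0.32 = £8
Tier 2 (25–45 kWh): 20 × £0.33 = £6.6
Above 45 kWh: 14.52 × £0.35 = £5.082
Bill = £19.68

£19.68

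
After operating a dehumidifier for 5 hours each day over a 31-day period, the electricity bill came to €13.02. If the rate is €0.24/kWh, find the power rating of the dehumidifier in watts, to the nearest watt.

Energy = €13.02 ÷ €0.24/kWh = 54.25 kWh
Runtime = 5 h/day × 31 days = 155 h
Power = 54.25 kWh ÷ 155 h = 0.35 kW = 350 W

350 W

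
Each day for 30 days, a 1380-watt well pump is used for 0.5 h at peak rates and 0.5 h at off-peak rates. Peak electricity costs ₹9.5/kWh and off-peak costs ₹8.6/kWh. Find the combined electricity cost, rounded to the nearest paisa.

Peak energy = 1.38 kW × 0.5 h × 30 = 20.7 kWh
Off-peak energy = 1.38 kW × 0.5 h × 30 = 20.7 kWh
Cost = 20.7 × ₹9.5 + 20.7 × ₹8.6 = ₹196.65 + ₹178.02 = ₹374.67

₹374.67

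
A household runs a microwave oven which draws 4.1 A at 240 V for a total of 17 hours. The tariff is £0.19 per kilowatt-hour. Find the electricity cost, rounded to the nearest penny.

Power = 4.1 A × 240 V = 984 W = 0.984 kW
Energy = 0.984 kW × 17 h = 16.728 kWh
Cost = 16.728 kWh × £0.19/kWh = £3.18

£3.18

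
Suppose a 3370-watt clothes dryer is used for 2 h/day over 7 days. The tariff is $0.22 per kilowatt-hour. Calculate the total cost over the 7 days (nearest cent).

Runtime = 2 h/day × 7 days = 14 h
Energy = 3.37 kW × 14 h = 47.18 kWh
Cost = 47.18 kWh × $0.22/kWh = $10.38

$10.38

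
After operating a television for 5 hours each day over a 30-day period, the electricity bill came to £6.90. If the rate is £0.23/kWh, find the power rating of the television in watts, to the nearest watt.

Energy = £6.90 ÷ £0.23/kWh = 30 kWh
Runtime = 5 h/day × 30 days = 150 h
Power = 30 kWh ÷ 150 h = 0.2 kW = 200 W

200 W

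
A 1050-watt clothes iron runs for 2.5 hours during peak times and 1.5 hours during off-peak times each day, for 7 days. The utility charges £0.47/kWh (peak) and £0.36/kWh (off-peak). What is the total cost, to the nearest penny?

Peak energy = 1.05 kW × 2.5 h × 7 = 18.375 kWh
Off-peak energy = 1.05 kW × 1.5 h × 7 = 11.025 kWh
Cost = 18.375 × £0.47 + 11.025 × £0.36 = £8.63625 + £3.969 = £12.61

£12.61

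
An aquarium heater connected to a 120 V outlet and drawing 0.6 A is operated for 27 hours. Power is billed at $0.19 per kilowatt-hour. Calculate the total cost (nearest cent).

$0.37

Power = 0.6 A × 120 V = 72 W = 0.072 kW
Energy = 0.072 kW × 27 h = 1.944 kWh
Cost = 1.944 kWh × $0.19/kWh = $0.37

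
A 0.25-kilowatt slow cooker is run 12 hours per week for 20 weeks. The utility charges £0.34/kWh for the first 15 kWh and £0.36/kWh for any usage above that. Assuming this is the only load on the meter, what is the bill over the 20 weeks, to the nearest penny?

Runtime = 12 h/week × 20 weeks = 240 h
Energy = 0.25 kW × 240 h = 60 kWh
Tier 1 (0–15 kWh): 15 × £0.34 = £5.1
Above 15 kWh: 45 × £0.36 = £16.2
Bill = £21.30

£21.30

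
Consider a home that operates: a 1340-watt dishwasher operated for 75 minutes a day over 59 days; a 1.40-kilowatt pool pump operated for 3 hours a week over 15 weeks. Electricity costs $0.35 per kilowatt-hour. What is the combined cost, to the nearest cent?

dishwasher: Runtime = 75 min × 59 = 4425 min = 73.75 h
dishwasher: 1.34 kW × 73.75 h = 98.825 kWh
pool pump: Runtime = 3 h/week × 15 weeks = 45 h
pool pump: 1.4 kW × 45 h = 63 kWh
Total energy = 161.825 kWh
Cost = 161.825 × $0.35 = $56.64

$56.64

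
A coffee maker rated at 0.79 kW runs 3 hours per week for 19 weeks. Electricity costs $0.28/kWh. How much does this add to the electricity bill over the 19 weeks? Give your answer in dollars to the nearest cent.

$12.61

Runtime = 3 h/week × 19 weeks = 57 h
Energy = 0.79 kW × 57 h = 45.03 kWh
Cost = 45.03 kWh × $0.28/kWh = $12.61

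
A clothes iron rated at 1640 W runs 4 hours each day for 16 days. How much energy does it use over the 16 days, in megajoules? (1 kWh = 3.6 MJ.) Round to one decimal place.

Runtime = 4 h/day × 16 days = 64 h
Energy = 1.64 kW × 64 h = 104.96 kWh
= 104.96 × 3.6 MJ = 377.9 MJ

377.9 MJ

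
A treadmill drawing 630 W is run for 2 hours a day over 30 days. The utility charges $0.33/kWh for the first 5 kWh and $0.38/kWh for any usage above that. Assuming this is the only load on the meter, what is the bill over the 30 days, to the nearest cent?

Runtime = 2 h/day × 30 days = 60 h
Energy = 0.63 kW × 60 h = 37.8 kWh
Tier 1 (0–5 kWh): 5 × $0.33 = $1.65
Above 5 kWh: 32.8 × $0.38 = $12.464
Bill = $14.11

$14.11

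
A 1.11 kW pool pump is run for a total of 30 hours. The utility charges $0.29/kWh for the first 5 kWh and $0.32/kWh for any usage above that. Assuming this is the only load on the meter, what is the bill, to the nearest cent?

Energy = 1.11 kW × 30 h = 33.3 kWh
Tier 1 (0–5 kWh): 5 × $0.29 = $1.45
Above 5 kWh: 28.3 × $0.32 = $9.056
Bill = $10.51

$10.51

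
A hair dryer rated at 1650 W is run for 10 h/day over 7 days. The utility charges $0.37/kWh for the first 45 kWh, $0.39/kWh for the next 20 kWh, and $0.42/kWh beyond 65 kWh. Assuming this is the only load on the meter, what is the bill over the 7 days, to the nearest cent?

$45.66

Runtime = 10 h/day × 7 days = 70 h
Energy = 1.65 kW × 70 h = 115.5 kWh
Tier 1 (0–45 kWh): 45 × $0.37 = $16.65
Tier 2 (45–65 kWh): 20 × $0.39 = $7.8
Above 65 kWh: 50.5 × $0.42 = $21.21
Bill = $45.66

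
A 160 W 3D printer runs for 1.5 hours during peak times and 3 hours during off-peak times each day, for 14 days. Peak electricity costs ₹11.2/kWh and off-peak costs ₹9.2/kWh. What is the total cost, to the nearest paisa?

Peak energy = 0.16 kW × 1.5 h × 14 = 3.36 kWh
Off-peak energy = 0.16 kW × 3 h × 14 = 6.72 kWh
Cost = 3.36 × ₹11.2 + 6.72 × ₹9.2 = ₹37.632 + ₹61.824 = ₹99.46

₹99.46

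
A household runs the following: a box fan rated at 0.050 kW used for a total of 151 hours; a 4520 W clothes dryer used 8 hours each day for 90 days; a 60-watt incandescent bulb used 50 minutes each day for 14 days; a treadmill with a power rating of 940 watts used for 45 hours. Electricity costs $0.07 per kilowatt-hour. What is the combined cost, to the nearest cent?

$231.35

box fan: 0.05 kW × 151 h = 7.55 kWh
clothes dryer: Runtime = 8 h/day × 90 days = 720 h
clothes dryer: 4.52 kW × 720 h = 3254.4 kWh
incandescent bulb: Runtime = 50 min × 14 = 700 min = 11.666666… h
incandescent bulb: 0.06 kW × 11.666666… h = 0.7 kWh
treadmill: 0.94 kW × 45 h = 42.3 kWh
Total energy = 3304.95 kWh
Cost = 3304.95 × $0.07 = $231.35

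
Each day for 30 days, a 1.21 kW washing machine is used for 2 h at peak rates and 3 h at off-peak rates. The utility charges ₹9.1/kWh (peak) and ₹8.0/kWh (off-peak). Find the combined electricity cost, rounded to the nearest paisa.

₹1531.86

Peak energy = 1.21 kW × 2 h × 30 = 72.6 kWh
Off-peak energy = 1.21 kW × 3 h × 30 = 108.9 kWh
Cost = 72.6 × ₹9.1 + 108.9 × ₹8.0 = ₹660.66 + ₹871.2 = ₹1531.86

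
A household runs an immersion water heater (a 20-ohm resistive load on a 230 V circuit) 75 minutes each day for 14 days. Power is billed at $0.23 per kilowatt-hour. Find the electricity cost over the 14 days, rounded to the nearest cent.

Power = V²/R = 230²/20 = 2645 W = 2.645 kW
Runtime = 75 min × 14 = 1050 min = 17.5 h
Energy = 2.645 kW × 17.5 h = 46.2875 kWh
Cost = 46.2875 kWh × $0.23/kWh = $10.65

$10.65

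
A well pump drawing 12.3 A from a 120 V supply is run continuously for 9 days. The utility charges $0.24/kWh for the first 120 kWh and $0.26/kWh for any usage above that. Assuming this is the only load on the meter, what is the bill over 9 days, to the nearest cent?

$80.49

Power = 12.3 A × 120 V = 1476 W = 1.476 kW
Runtime = 24 h × 9 = 216 h
Energy = 1.476 kW × 216 h = 318.816 kWh
Tier 1 (0–120 kWh): 120 × $0.24 = $28.8
Above 120 kWh: 198.816 × $0.26 = $51.69216
Bill = $80.49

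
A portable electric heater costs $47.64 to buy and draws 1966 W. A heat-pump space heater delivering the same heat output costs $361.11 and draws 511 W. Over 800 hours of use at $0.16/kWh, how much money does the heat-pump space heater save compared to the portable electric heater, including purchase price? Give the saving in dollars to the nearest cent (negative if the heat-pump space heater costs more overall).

portable electric heater: $47.64 + (1966/1000) kW × 800 h × $0.16 = $47.64 + $251.648 = $299.288
heat-pump space heater: $361.11 + (511/1000) kW × 800 h × $0.16 = $361.11 + $65.408 = $426.518
Saving = $299.288 − $426.518 = −$127.23

-$127.23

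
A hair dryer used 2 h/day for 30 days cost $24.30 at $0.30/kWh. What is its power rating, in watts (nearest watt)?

Energy = $24.30 ÷ $0.30/kWh = 81 kWh
Runtime = 2 h/day × 30 days = 60 h
Power = 81 kWh ÷ 60 h = 1.35 kW = 1350 W

1350 W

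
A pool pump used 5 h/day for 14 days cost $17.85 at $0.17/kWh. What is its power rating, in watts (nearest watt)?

1500 W

Energy = $17.85 ÷ $0.17/kWh = 105 kWh
Runtime = 5 h/day × 14 days = 70 h
Power = 105 kWh ÷ 70 h = 1.5 kW = 1500 W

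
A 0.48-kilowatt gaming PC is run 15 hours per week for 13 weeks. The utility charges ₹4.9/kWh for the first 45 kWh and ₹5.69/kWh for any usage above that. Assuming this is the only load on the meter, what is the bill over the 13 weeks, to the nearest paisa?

Runtime = 15 h/week × 13 weeks = 195 h
Energy = 0.48 kW × 195 h = 93.6 kWh
Tier 1 (0–45 kWh): 45 × ₹4.9 = ₹220.5
Above 45 kWh: 48.6 × ₹5.69 = ₹276.534
Bill = ₹497.03

₹497.03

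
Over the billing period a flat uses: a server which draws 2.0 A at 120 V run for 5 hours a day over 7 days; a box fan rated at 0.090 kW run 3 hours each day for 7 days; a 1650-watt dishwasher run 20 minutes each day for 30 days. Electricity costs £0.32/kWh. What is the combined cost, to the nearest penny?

server: Power = 2.0 A × 120 V = 240 W = 0.24 kW
server: Runtime = 5 h/day × 7 days = 35 h
server: 0.24 kW × 35 h = 8.4 kWh
box fan: Runtime = 3 h/day × 7 days = 21 h
box fan: 0.09 kW × 21 h = 1.89 kWh
dishwasher: Runtime = 20 min × 30 = 600 min = 10 h
dishwasher: 1.65 kW × 10 h = 16.5 kWh
Total energy = 26.79 kWh
Cost = 26.79 × £0.32 = £8.57

£8.57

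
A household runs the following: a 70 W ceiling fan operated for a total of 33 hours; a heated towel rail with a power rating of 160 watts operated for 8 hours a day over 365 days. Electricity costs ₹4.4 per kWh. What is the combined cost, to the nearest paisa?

ceiling fan: 0.07 kW × 33 h = 2.31 kWh
heated towel rail: Runtime = 8 h/day × 365 days = 2920 h
heated towel rail: 0.16 kW × 2920 h = 467.2 kWh
Total energy = 469.51 kWh
Cost = 469.51 × ₹4.4 = ₹2065.84

₹2065.84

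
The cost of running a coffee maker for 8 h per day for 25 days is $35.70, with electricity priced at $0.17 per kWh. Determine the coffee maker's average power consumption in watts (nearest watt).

Energy = $35.70 ÷ $0.17/kWh = 210 kWh
Runtime = 8 h/day × 25 days = 200 h
Power = 210 kWh ÷ 200 h = 1.05 kW = 1050 W

1050 W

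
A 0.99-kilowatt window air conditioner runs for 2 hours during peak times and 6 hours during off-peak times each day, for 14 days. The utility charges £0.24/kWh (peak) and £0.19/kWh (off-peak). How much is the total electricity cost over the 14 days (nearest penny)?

Peak energy = 0.99 kW × 2 h × 14 = 27.72 kWh
Off-peak energy = 0.99 kW × 6 h × 14 = 83.16 kWh
Cost = 27.72 × £0.24 + 83.16 × £0.19 = £6.6528 + £15.8004 = £22.45

£22.45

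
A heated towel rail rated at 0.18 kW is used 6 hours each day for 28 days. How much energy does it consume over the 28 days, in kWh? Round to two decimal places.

30.24 kWh

Runtime = 6 h/day × 28 days = 168 h
Energy = 0.18 kW × 168 h = 30.24 kWh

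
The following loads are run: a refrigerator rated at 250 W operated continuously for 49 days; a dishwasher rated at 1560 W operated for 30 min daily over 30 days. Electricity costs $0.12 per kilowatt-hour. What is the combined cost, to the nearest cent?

refrigerator: Runtime = 24 h × 49 = 1176 h
refrigerator: 0.25 kW × 1176 h = 294 kWh
dishwasher: Runtime = 30 min × 30 = 900 min = 15 h
dishwasher: 1.56 kW × 15 h = 23.4 kWh
Total energy = 317.4 kWh
Cost = 317.4 × $0.12 = $38.09

$38.09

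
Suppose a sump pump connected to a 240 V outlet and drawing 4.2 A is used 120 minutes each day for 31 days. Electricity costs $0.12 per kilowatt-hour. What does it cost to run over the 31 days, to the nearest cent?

Power = 4.2 A × 240 V = 1008 W = 1.008 kW
Runtime = 120 min × 31 = 3720 min = 62 h
Energy = 1.008 kW × 62 h = 62.496 kWh
Cost = 62.496 kWh × $0.12/kWh = $7.50

$7.50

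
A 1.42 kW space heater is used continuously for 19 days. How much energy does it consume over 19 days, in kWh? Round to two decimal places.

Runtime = 24 h × 19 = 456 h
Energy = 1.42 kW × 456 h = 647.52 kWh

647.52 kWh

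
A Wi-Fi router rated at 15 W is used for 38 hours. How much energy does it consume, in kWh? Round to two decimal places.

0.57 kWh

Energy = 0.015 kW × 38 h = 0.57 kWh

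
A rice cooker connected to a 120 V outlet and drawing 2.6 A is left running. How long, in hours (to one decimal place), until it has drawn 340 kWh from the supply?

Power = 2.6 A × 120 V = 312 W = 0.312 kW
Hours = 340 kWh ÷ 0.312 kW = 1089.7 h

1089.7 h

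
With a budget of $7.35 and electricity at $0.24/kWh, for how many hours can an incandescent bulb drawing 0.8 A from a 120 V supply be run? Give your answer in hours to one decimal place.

Power = 0.8 A × 120 V = 96 W = 0.096 kW
Energy available = $7.35 ÷ $0.24/kWh = 30.625 kWh
Hours = 30.625 kWh ÷ 0.096 kW = 319.0 h

319.0 h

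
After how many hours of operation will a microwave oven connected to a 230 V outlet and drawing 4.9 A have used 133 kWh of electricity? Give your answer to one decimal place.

Power = 4.9 A × 230 V = 1127 W = 1.127 kW
Hours = 133 kWh ÷ 1.127 kW = 118.0 h

118.0 h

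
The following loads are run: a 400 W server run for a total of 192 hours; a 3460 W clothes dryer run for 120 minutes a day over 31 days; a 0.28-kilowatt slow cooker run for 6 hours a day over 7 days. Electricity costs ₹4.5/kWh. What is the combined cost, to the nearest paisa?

server: 0.4 kW × 192 h = 76.8 kWh
clothes dryer: Runtime = 120 min × 31 = 3720 min = 62 h
clothes dryer: 3.46 kW × 62 h = 214.52 kWh
slow cooker: Runtime = 6 h/day × 7 days = 42 h
slow cooker: 0.28 kW × 42 h = 11.76 kWh
Total energy = 303.08 kWh
Cost = 303.08 × ₹4.5 = ₹1363.86

₹1363.86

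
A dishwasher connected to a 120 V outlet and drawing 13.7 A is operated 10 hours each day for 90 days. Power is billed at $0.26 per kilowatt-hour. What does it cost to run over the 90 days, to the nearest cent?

Power = 13.7 A × 120 V = 1644 W = 1.644 kW
Runtime = 10 h/day × 90 days = 900 h
Energy = 1.644 kW × 900 h = 1479.6 kWh
Cost = 1479.6 kWh × $0.26/kWh = $384.70

$384.70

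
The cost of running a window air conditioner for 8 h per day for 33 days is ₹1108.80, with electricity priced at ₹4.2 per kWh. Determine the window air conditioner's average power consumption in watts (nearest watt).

1000 W

Energy = ₹1108.80 ÷ ₹4.2/kWh = 264 kWh
Runtime = 8 h/day × 33 days = 264 h
Power = 264 kWh ÷ 264 h = 1 kW = 1000 W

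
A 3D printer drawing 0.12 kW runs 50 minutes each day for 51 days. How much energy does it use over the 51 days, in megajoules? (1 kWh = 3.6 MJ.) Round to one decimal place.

18.4 MJ

Runtime = 50 min × 51 = 2550 min = 42.5 h
Energy = 0.12 kW × 42.5 h = 5.1 kWh
= 5.1 × 3.6 MJ = 18.4 MJ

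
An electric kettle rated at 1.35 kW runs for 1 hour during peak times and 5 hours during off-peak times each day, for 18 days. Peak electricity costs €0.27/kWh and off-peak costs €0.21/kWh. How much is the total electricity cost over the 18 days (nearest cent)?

€32.08

Peak energy = 1.35 kW × 1 h × 18 = 24.3 kWh
Off-peak energy = 1.35 kW × 5 h × 18 = 121.5 kWh
Cost = 24.3 × €0.27 + 121.5 × €0.21 = €6.561 + €25.515 = €32.08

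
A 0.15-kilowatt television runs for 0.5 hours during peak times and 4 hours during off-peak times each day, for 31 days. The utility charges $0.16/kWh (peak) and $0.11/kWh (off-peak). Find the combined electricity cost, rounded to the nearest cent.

$2.42

Peak energy = 0.15 kW × 0.5 h × 31 = 2.325 kWh
Off-peak energy = 0.15 kW × 4 h × 31 = 18.6 kWh
Cost = 2.325 × $0.16 + 18.6 × $0.11 = $0.372 + $2.046 = $2.42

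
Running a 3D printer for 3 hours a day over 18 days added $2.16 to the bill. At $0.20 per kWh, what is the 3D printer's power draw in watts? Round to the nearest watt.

200 W

Energy = $2.16 ÷ $0.20/kWh = 10.8 kWh
Runtime = 3 h/day × 18 days = 54 h
Power = 10.8 kWh ÷ 54 h = 0.2 kW = 200 W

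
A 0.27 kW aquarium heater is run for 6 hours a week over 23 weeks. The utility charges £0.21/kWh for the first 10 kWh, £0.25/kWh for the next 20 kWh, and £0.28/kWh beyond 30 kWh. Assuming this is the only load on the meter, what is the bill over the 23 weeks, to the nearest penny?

£9.13

Runtime = 6 h/week × 23 weeks = 138 h
Energy = 0.27 kW × 138 h = 37.26 kWh
Tier 1 (0–10 kWh): 10 × £0.21 = £2.1
Tier 2 (10–30 kWh): 20 × £0.25 = £5
Above 30 kWh: 7.26 × £0.28 = £2.0328
Bill = £9.13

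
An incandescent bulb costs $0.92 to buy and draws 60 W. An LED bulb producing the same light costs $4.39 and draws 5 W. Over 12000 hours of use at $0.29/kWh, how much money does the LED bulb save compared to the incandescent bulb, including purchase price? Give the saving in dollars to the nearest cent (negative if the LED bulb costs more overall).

incandescent bulb: $0.92 + (60/1000) kW × 12000 h × $0.29 = $0.92 + $208.8 = $209.72
LED bulb: $4.39 + (5/1000) kW × 12000 h × $0.29 = $4.39 + $17.4 = $21.79
Saving = $209.72 − $21.79 = $187.93

$187.93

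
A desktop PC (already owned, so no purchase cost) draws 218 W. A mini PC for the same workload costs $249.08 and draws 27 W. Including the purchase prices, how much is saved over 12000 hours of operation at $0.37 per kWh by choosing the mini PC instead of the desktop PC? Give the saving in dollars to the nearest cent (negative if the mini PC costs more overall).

desktop PC: $0.00 + (218/1000) kW × 12000 h × $0.37 = $0.00 + $967.92 = $967.92
mini PC: $249.08 + (27/1000) kW × 12000 h × $0.37 = $249.08 + $119.88 = $368.96
Saving = $967.92 − $368.96 = $598.96

$598.96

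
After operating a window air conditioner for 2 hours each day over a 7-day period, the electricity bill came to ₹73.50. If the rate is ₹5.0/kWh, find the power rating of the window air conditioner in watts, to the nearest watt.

1050 W

Energy = ₹73.50 ÷ ₹5.0/kWh = 14.7 kWh
Runtime = 2 h/day × 7 days = 14 h
Power = 14.7 kWh ÷ 14 h = 1.05 kW = 1050 W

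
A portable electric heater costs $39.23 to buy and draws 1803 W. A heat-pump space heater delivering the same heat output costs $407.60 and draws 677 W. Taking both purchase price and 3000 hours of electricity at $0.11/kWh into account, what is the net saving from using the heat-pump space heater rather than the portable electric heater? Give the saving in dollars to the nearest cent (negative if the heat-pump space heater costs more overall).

$3.21

portable electric heater: $39.23 + (1803/1000) kW × 3000 h × $0.11 = $39.23 + $594.99 = $634.22
heat-pump space heater: $407.60 + (677/1000) kW × 3000 h × $0.11 = $407.60 + $223.41 = $631.01
Saving = $634.22 − $631.01 = $3.21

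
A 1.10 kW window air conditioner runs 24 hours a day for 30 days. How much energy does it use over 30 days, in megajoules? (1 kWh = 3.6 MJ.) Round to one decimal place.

Runtime = 24 h × 30 = 720 h
Energy = 1.1 kW × 720 h = 792 kWh
= 792 × 3.6 MJ = 2851.2 MJ

2851.2 MJ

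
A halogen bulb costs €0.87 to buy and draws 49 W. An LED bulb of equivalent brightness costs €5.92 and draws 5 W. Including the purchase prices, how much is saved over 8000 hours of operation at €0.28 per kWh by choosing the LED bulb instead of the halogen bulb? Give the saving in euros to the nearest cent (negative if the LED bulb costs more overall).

halogen bulb: €0.87 + (49/1000) kW × 8000 h × €0.28 = €0.87 + €109.76 = €110.63
LED bulb: €5.92 + (5/1000) kW × 8000 h × €0.28 = €5.92 + €11.2 = €17.12
Saving = €110.63 − €17.12 = €93.51

€93.51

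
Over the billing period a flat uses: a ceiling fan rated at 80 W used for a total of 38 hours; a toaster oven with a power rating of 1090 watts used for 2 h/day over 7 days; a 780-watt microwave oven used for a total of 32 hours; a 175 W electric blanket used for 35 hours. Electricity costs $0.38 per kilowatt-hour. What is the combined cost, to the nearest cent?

$18.77

ceiling fan: 0.08 kW × 38 h = 3.04 kWh
toaster oven: Runtime = 2 h/day × 7 days = 14 h
toaster oven: 1.09 kW × 14 h = 15.26 kWh
microwave oven: 0.78 kW × 32 h = 24.96 kWh
electric blanket: 0.175 kW × 35 h = 6.125 kWh
Total energy = 49.385 kWh
Cost = 49.385 × $0.38 = $18.77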